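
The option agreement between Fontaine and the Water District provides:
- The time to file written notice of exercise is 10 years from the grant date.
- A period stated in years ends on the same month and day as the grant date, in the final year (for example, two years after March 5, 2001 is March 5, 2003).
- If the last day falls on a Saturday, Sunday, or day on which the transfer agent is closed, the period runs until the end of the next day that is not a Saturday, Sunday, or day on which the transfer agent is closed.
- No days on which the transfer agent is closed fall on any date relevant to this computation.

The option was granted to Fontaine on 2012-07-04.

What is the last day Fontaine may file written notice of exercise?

10 years after 2012-07-04 is July 4, 2022.
July 4, 2022 is a Monday and not a day on which the transfer agent is closed, so no extension applies.

July 4, 2022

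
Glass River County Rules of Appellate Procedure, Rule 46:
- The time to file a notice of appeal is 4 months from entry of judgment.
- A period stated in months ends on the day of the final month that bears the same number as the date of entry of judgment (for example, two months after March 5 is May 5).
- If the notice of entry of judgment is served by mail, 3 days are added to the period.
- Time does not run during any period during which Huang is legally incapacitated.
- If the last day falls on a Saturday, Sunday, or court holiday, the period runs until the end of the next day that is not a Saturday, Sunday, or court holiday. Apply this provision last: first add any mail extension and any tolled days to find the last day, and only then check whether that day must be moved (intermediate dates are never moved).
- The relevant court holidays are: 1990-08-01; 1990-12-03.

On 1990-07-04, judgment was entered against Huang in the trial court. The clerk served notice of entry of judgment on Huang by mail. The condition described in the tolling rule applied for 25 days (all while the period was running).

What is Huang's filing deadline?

December 4, 1990

4 months after 1990-07-04 is November 4, 1990.
Service was by mail, adding 3 days: November 4, 1990 + 3 days = November 7, 1990.
Tolling adds 25 days: November 7, 1990 + 25 days = December 2, 1990.
December 2, 1990 is Sunday; December 3, 1990 is a listed holiday. The next qualifying day is December 4, 1990.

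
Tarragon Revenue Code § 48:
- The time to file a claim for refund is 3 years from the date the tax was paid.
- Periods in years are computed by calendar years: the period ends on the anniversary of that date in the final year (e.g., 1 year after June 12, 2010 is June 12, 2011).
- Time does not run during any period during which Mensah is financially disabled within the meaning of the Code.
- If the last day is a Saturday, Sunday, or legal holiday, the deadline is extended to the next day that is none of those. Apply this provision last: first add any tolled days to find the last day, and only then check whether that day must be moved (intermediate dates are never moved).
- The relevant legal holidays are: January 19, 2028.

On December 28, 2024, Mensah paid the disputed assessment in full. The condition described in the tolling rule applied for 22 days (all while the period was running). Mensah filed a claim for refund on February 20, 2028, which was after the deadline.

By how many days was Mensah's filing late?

3 years after December 28, 2024 is December 28, 2027.
Tolling adds 22 days: December 28, 2027 + 22 days = January 19, 2028.
January 19, 2028 is a listed holiday. The next qualifying day is January 20, 2028.
The deadline is January 20, 2028; from January 20, 2028 to February 20, 2028 is 31 days.

31 days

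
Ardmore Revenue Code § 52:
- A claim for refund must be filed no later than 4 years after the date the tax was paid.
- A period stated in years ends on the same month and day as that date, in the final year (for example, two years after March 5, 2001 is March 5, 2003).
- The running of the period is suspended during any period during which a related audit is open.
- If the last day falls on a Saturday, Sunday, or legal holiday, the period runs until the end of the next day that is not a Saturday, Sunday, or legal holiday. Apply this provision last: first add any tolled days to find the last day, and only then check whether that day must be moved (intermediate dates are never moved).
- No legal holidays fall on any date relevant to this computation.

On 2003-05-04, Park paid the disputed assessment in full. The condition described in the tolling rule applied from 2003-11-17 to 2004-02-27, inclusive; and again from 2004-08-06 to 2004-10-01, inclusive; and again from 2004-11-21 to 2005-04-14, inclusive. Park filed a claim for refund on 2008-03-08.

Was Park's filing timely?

4 years after 2003-05-04 is May 4, 2007.
From November 17, 2003 through February 27, 2004 inclusive is 103 days; tolling adds 103 days: May 4, 2007 + 103 days = August 15, 2007.
From August 6, 2004 through October 1, 2004 inclusive is 57 days; tolling adds 57 days: August 15, 2007 + 57 days = October 11, 2007.
From November 21, 2004 through April 14, 2005 inclusive is 145 days; tolling adds 145 days: October 11, 2007 + 145 days = March 4, 2008.
March 4, 2008 is a Tuesday and not a legal holiday, so no extension applies.
The deadline is March 4, 2008; the filing on March 8, 2008 is after that date.

No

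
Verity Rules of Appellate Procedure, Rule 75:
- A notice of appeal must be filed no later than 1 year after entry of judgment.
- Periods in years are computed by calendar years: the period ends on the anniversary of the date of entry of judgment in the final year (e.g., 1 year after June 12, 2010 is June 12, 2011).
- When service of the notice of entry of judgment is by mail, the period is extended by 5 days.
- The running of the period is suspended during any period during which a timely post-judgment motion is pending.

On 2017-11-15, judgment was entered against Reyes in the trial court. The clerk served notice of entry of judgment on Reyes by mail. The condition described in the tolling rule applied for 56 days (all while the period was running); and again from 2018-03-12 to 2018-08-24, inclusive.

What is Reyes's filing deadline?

1 year after 2017-11-15 is November 15, 2018.
Service was by mail, adding 5 days: November 15, 2018 + 5 days = November 20, 2018.
Tolling adds 56 days: November 20, 2018 + 56 days = January 15, 2019.
From March 12, 2018 through August 24, 2018 inclusive is 166 days; tolling adds 166 days: January 15, 2019 + 166 days = June 30, 2019.

June 30, 2019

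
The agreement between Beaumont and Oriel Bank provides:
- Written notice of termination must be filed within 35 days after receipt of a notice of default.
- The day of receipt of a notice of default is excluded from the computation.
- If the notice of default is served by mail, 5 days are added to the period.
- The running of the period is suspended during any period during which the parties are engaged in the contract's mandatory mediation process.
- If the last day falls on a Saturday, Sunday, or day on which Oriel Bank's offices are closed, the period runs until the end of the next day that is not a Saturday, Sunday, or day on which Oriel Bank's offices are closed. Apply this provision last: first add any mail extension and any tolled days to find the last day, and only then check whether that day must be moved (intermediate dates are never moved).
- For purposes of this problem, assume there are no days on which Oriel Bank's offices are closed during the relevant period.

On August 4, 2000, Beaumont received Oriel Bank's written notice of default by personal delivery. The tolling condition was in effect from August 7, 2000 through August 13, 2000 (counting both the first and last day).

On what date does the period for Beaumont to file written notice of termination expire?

September 15, 2000

35 days after August 4, 2000 is September 8, 2000.
Service was not by mail, so no mail extension applies.
From August 7, 2000 through August 13, 2000 inclusive is 7 days; tolling adds 7 days: September 8, 2000 + 7 days = September 15, 2000.
September 15, 2000 is a Friday and not a day on which Oriel Bank's offices are closed, so no extension applies.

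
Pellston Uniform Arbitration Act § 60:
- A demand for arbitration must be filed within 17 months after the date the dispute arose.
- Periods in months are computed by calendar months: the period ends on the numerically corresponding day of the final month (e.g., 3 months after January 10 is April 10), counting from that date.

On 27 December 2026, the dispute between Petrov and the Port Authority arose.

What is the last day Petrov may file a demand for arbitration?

17 months after 27 December 2026 is May 27, 2028.

May 27, 2028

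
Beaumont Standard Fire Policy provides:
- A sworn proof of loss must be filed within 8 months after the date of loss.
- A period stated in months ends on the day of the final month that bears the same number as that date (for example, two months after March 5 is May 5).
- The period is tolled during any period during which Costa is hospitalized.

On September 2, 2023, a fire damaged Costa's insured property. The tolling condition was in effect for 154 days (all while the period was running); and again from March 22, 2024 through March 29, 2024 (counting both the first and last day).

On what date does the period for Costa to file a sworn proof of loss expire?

October 11, 2024

8 months after September 2, 2023 is May 2, 2024.
Tolling adds 154 days: May 2, 2024 + 154 days = October 3, 2024.
From March 22, 2024 through March 29, 2024 inclusive is 8 days; tolling adds 8 days: October 3, 2024 + 8 days = October 11, 2024.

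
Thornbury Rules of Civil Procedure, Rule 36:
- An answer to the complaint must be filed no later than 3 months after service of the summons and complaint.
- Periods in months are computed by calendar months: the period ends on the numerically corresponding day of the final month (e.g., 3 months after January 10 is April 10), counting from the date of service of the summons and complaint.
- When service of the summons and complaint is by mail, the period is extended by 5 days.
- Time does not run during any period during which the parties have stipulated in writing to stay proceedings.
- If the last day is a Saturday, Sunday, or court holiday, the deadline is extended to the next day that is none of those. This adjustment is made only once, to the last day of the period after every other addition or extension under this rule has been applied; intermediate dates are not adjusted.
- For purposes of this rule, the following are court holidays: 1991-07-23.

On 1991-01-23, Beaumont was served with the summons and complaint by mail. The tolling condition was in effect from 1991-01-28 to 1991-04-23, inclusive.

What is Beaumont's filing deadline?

3 months after 1991-01-23 is April 23, 1991.
Service was by mail, adding 5 days: April 23, 1991 + 5 days = April 28, 1991.
From January 28, 1991 through April 23, 1991 inclusive is 86 days; tolling adds 86 days: April 28, 1991 + 86 days = July 23, 1991.
July 23, 1991 is a listed holiday. The next qualifying day is July 24, 1991.

July 24, 1991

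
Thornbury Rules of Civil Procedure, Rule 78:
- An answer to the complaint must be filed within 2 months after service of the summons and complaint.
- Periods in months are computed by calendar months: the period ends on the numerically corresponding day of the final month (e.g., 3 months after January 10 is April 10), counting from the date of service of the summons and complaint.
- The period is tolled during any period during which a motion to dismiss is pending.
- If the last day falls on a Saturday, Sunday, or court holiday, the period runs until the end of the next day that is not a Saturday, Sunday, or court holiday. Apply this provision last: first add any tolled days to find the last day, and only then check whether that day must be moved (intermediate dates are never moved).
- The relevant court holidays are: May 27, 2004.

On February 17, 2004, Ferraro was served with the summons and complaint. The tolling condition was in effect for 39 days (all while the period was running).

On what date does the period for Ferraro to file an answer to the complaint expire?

May 26, 2004

2 months after February 17, 2004 is April 17, 2004.
Tolling adds 39 days: April 17, 2004 + 39 days = May 26, 2004.
May 26, 2004 is a Wednesday and not a court holiday, so no extension applies.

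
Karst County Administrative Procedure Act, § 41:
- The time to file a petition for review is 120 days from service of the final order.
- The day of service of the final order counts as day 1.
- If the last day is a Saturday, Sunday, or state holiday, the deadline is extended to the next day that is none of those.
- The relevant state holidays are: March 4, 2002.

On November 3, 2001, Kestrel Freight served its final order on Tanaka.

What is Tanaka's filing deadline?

Counting November 3, 2001 as day 1, day 120 is March 2, 2002.
March 2, 2002 is Saturday; March 3, 2002 is Sunday; March 4, 2002 is a listed holiday. The next qualifying day is March 5, 2002.

March 5, 2002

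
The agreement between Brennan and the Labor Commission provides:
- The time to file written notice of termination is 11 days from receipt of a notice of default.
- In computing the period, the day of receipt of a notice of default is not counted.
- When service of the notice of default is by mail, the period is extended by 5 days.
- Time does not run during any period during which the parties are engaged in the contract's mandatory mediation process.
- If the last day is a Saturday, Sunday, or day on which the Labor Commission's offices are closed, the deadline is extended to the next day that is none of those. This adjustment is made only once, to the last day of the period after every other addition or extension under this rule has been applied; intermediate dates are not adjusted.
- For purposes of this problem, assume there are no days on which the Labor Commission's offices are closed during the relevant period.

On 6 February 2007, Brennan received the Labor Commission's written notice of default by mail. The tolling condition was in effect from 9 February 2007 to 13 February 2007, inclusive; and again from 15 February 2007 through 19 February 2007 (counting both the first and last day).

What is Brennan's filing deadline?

March 5, 2007

11 days after 6 February 2007 is February 17, 2007.
Service was by mail, adding 5 days: February 17, 2007 + 5 days = February 22, 2007.
From February 9, 2007 through February 13, 2007 inclusive is 5 days; tolling adds 5 days: February 22, 2007 + 5 days = February 27, 2007.
From February 15, 2007 through February 19, 2007 inclusive is 5 days; tolling adds 5 days: February 27, 2007 + 5 days = March 4, 2007.
March 4, 2007 is Sunday. The next qualifying day is March 5, 2007.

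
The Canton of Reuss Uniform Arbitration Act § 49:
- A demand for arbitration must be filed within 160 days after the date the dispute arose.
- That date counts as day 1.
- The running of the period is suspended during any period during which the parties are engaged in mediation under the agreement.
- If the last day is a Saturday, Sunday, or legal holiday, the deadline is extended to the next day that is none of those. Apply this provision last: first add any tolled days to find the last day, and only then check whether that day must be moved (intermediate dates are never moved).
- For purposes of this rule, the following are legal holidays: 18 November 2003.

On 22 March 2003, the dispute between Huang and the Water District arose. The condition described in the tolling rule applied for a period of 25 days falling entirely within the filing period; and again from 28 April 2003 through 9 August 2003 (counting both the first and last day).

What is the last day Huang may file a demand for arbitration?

Counting 22 March 2003 as day 1, day 160 is August 28, 2003.
Tolling adds 25 days: August 28, 2003 + 25 days = September 22, 2003.
From April 28, 2003 through August 9, 2003 inclusive is 104 days; tolling adds 104 days: September 22, 2003 + 104 days = January 4, 2004.
January 4, 2004 is Sunday. The next qualifying day is January 5, 2004.

January 5, 2004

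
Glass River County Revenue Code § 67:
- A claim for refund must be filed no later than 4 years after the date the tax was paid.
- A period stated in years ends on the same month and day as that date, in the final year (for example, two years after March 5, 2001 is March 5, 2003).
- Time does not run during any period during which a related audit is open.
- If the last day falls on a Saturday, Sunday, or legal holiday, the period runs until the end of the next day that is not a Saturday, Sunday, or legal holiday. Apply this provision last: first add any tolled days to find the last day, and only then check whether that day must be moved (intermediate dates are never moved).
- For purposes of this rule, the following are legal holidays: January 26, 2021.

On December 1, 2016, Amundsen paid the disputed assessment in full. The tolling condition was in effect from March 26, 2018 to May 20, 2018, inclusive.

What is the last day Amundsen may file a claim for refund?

4 years after December 1, 2016 is December 1, 2020.
From March 26, 2018 through May 20, 2018 inclusive is 56 days; tolling adds 56 days: December 1, 2020 + 56 days = January 26, 2021.
January 26, 2021 is a listed holiday. The next qualifying day is January 27, 2021.

January 27, 2021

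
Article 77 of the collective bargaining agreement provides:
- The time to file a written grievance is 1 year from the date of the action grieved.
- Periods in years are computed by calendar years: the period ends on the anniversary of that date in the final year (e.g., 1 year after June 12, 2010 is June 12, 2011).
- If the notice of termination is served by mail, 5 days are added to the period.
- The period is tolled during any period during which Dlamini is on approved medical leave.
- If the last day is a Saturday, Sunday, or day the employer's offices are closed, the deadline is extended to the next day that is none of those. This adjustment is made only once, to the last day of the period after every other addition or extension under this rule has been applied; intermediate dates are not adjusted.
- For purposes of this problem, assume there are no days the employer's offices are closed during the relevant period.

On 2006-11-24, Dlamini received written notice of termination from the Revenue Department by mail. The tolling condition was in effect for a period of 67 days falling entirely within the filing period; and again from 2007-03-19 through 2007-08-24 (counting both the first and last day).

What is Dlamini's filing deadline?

1 year after 2006-11-24 is November 24, 2007.
Service was by mail, adding 5 days: November 24, 2007 + 5 days = November 29, 2007.
Tolling adds 67 days: November 29, 2007 + 67 days = February 4, 2008.
From March 19, 2007 through August 24, 2007 inclusive is 159 days; tolling adds 159 days: February 4, 2008 + 159 days = July 12, 2008.
July 12, 2008 is Saturday; July 13, 2008 is Sunday. The next qualifying day is July 14, 2008.

July 14, 2008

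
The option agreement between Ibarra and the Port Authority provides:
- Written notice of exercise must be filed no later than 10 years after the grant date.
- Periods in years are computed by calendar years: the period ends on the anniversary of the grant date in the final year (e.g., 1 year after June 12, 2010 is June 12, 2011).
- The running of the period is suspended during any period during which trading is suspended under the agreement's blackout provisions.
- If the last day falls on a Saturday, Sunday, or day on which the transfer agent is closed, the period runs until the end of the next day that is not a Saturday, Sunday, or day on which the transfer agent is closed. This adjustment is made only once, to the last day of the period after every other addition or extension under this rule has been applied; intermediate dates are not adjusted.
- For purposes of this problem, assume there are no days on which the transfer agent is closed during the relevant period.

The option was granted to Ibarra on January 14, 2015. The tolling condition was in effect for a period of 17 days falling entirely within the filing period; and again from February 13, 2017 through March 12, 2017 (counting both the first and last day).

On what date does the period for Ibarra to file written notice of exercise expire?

10 years after January 14, 2015 is January 14, 2025.
Tolling adds 17 days: January 14, 2025 + 17 days = January 31, 2025.
From February 13, 2017 through March 12, 2017 inclusive is 28 days; tolling adds 28 days: January 31, 2025 + 28 days = February 28, 2025.
February 28, 2025 is a Friday and not a day on which the transfer agent is closed, so no extension applies.

February 28, 2025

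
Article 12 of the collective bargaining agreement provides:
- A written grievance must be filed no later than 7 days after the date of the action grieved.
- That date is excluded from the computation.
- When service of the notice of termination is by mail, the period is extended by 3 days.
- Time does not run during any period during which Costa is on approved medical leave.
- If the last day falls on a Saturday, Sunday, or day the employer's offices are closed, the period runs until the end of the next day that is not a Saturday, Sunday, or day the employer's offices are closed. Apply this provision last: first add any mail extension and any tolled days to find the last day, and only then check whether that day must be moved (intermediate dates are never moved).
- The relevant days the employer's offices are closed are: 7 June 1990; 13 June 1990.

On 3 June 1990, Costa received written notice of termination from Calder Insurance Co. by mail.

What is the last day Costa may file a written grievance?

June 14, 1990

7 days after 3 June 1990 is June 10, 1990.
Service was by mail, adding 3 days: June 10, 1990 + 3 days = June 13, 1990.
June 13, 1990 is a listed holiday. The next qualifying day is June 14, 1990.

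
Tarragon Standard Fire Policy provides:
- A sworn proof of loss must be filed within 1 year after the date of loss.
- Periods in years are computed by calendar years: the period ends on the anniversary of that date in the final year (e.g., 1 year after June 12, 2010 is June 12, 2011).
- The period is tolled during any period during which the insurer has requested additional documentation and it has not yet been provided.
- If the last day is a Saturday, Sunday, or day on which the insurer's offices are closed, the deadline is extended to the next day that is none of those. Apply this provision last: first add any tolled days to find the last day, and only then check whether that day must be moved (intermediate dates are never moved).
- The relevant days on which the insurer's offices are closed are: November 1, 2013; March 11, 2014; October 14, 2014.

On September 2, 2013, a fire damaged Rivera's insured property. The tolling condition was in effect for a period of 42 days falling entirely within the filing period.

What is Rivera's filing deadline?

1 year after September 2, 2013 is September 2, 2014.
Tolling adds 42 days: September 2, 2014 + 42 days = October 14, 2014.
October 14, 2014 is a listed holiday. The next qualifying day is October 15, 2014.

October 15, 2014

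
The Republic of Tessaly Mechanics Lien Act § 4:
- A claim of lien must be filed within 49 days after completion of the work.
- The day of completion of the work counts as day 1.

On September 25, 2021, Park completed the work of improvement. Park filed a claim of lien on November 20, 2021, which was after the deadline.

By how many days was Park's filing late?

8 days

Counting September 25, 2021 as day 1, day 49 is November 12, 2021.
The deadline is November 12, 2021; from November 12, 2021 to November 20, 2021 is 8 days.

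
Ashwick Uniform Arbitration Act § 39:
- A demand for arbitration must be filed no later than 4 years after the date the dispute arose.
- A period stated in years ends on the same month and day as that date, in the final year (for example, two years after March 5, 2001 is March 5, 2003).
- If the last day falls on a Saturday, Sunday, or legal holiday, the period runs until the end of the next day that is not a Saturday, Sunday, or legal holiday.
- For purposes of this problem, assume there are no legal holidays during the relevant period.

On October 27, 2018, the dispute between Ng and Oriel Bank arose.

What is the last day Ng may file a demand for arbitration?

4 years after October 27, 2018 is October 27, 2022.
October 27, 2022 is a Thursday and not a legal holiday, so no extension applies.

October 27, 2022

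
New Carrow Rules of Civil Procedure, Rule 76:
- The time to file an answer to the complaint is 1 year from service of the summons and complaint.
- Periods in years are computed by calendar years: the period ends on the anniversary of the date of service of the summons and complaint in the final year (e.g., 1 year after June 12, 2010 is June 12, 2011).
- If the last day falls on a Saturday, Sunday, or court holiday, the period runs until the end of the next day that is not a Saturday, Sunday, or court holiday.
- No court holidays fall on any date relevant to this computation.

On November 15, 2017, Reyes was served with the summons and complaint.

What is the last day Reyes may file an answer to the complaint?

November 15, 2018

1 year after November 15, 2017 is November 15, 2018.
November 15, 2018 is a Thursday and not a court holiday, so no extension applies.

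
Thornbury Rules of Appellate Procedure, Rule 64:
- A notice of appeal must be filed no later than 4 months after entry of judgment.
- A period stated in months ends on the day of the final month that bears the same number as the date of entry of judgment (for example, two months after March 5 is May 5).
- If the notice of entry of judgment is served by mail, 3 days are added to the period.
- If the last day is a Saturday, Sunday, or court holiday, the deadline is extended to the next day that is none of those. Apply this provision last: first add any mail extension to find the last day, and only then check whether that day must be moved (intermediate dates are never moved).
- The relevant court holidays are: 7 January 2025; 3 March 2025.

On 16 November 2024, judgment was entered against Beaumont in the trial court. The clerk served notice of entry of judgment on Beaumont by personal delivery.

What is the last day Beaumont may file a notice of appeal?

4 months after 16 November 2024 is March 16, 2025.
Service was not by mail, so no mail extension applies.
March 16, 2025 is Sunday. The next qualifying day is March 17, 2025.

March 17, 2025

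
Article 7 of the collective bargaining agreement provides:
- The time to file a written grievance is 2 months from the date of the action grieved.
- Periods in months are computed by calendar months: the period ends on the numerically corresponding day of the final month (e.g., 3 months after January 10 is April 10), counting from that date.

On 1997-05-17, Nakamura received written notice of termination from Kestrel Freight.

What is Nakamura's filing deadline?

July 17, 1997

2 months after 1997-05-17 is July 17, 1997.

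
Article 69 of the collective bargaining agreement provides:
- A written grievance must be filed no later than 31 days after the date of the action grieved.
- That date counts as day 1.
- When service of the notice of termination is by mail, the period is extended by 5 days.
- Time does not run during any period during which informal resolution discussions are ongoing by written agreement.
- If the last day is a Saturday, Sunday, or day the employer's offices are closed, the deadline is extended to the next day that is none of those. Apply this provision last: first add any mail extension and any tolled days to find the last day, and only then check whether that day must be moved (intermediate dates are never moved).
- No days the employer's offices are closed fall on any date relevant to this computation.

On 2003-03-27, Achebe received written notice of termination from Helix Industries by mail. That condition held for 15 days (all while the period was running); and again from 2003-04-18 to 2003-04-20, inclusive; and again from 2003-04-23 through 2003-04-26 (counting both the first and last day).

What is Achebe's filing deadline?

Counting 2003-03-27 as day 1, day 31 is April 26, 2003.
Service was by mail, adding 5 days: April 26, 2003 + 5 days = May 1, 2003.
Tolling adds 15 days: May 1, 2003 + 15 days = May 16, 2003.
From April 18, 2003 through April 20, 2003 inclusive is 3 days; tolling adds 3 days: May 16, 2003 + 3 days = May 19, 2003.
From April 23, 2003 through April 26, 2003 inclusive is 4 days; tolling adds 4 days: May 19, 2003 + 4 days = May 23, 2003.
May 23, 2003 is a Friday and not a day the employer's offices are closed, so no extension applies.

May 23, 2003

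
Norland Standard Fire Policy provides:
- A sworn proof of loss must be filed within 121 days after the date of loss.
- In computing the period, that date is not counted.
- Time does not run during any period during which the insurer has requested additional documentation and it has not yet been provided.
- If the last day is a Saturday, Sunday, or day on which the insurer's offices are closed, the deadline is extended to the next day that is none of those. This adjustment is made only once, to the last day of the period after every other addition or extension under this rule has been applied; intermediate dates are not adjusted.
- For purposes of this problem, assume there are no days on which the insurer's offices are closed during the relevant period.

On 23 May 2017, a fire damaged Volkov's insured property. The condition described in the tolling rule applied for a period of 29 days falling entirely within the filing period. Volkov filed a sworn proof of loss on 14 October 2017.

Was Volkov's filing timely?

Yes

121 days after 23 May 2017 is September 21, 2017.
Tolling adds 29 days: September 21, 2017 + 29 days = October 20, 2017.
October 20, 2017 is a Friday and not a day on which the insurer's offices are closed, so no extension applies.
The deadline is October 20, 2017; the filing on October 14, 2017 is on or before that date.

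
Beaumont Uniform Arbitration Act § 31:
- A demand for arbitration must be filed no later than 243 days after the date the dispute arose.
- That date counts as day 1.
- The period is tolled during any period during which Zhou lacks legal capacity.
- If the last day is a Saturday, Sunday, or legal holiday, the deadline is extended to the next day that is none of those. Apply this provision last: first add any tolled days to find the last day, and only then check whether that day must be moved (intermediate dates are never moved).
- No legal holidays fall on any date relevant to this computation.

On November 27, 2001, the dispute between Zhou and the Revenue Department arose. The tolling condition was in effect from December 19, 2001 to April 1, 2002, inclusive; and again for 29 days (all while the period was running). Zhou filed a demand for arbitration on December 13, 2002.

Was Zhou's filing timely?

No

Counting November 27, 2001 as day 1, day 243 is July 27, 2002.
From December 19, 2001 through April 1, 2002 inclusive is 104 days; tolling adds 104 days: July 27, 2002 + 104 days = November 8, 2002.
Tolling adds 29 days: November 8, 2002 + 29 days = December 7, 2002.
December 7, 2002 is Saturday; December 8, 2002 is Sunday. The next qualifying day is December 9, 2002.
The deadline is December 9, 2002; the filing on December 13, 2002 is after that date.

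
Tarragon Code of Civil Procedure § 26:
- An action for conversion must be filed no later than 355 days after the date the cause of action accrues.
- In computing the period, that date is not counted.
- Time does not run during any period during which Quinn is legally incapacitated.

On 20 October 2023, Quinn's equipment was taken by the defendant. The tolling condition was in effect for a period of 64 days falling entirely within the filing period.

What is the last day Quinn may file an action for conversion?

355 days after 20 October 2023 is October 9, 2024.
Tolling adds 64 days: October 9, 2024 + 64 days = December 12, 2024.

December 12, 2024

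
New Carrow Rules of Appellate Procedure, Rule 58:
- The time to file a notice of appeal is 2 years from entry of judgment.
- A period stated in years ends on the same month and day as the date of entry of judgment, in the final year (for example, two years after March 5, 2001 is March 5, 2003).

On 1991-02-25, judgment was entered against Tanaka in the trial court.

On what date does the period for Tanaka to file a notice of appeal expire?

February 25, 1993

2 years after 1991-02-25 is February 25, 1993.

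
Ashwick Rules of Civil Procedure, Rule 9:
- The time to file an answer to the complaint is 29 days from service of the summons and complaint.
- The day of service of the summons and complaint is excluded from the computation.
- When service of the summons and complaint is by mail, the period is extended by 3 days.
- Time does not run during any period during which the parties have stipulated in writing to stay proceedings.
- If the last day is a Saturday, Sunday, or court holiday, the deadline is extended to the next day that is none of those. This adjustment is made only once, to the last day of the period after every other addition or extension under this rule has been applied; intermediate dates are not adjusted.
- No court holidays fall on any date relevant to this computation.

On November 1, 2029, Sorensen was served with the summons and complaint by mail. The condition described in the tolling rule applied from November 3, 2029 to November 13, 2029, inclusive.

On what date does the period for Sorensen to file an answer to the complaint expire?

December 14, 2029

29 days after November 1, 2029 is November 30, 2029.
Service was by mail, adding 3 days: November 30, 2029 + 3 days = December 3, 2029.
From November 3, 2029 through November 13, 2029 inclusive is 11 days; tolling adds 11 days: December 3, 2029 + 11 days = December 14, 2029.
December 14, 2029 is a Friday and not a court holiday, so no extension applies.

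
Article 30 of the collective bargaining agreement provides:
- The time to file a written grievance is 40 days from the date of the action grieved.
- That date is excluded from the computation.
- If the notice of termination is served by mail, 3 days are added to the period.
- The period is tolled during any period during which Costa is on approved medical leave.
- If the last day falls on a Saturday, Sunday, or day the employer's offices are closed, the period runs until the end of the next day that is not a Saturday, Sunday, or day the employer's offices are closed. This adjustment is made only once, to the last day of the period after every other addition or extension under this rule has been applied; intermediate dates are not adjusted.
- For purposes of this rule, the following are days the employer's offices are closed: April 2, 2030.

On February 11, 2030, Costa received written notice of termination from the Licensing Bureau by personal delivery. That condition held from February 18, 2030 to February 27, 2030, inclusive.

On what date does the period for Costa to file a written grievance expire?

April 3, 2030

40 days after February 11, 2030 is March 23, 2030.
Service was not by mail, so no mail extension applies.
From February 18, 2030 through February 27, 2030 inclusive is 10 days; tolling adds 10 days: March 23, 2030 + 10 days = April 2, 2030.
April 2, 2030 is a listed holiday. The next qualifying day is April 3, 2030.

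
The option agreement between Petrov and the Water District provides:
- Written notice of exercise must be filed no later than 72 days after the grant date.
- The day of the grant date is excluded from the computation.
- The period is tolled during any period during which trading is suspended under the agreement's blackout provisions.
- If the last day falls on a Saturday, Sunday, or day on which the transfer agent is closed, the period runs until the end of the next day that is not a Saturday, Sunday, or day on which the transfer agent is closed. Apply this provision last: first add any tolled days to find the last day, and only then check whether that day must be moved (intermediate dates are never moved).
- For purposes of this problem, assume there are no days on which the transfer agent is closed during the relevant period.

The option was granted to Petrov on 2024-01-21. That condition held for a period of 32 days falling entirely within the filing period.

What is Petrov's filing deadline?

May 6, 2024

72 days after 2024-01-21 is April 2, 2024.
Tolling adds 32 days: April 2, 2024 + 32 days = May 4, 2024.
May 4, 2024 is Saturday; May 5, 2024 is Sunday. The next qualifying day is May 6, 2024.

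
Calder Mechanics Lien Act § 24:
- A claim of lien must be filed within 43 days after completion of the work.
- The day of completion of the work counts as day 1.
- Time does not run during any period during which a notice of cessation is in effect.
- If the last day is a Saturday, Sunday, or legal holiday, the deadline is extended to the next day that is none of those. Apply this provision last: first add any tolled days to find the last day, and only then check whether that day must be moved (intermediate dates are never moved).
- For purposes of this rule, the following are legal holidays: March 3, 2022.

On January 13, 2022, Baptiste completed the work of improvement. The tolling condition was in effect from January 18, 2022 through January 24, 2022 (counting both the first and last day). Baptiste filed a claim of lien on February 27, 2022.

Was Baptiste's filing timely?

Counting January 13, 2022 as day 1, day 43 is February 24, 2022.
From January 18, 2022 through January 24, 2022 inclusive is 7 days; tolling adds 7 days: February 24, 2022 + 7 days = March 3, 2022.
March 3, 2022 is a listed holiday. The next qualifying day is March 4, 2022.
The deadline is March 4, 2022; the filing on February 27, 2022 is on or before that date.

Yes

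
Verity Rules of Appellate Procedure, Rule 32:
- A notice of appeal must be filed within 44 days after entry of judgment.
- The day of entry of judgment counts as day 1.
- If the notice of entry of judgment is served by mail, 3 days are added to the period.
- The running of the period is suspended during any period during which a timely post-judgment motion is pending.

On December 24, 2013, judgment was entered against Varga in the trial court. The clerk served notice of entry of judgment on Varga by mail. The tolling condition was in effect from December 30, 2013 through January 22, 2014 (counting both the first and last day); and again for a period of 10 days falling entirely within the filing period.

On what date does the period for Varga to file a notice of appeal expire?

March 14, 2014

Counting December 24, 2013 as day 1, day 44 is February 5, 2014.
Service was by mail, adding 3 days: February 5, 2014 + 3 days = February 8, 2014.
From December 30, 2013 through January 22, 2014 inclusive is 24 days; tolling adds 24 days: February 8, 2014 + 24 days = March 4, 2014.
Tolling adds 10 days: March 4, 2014 + 10 days = March 14, 2014.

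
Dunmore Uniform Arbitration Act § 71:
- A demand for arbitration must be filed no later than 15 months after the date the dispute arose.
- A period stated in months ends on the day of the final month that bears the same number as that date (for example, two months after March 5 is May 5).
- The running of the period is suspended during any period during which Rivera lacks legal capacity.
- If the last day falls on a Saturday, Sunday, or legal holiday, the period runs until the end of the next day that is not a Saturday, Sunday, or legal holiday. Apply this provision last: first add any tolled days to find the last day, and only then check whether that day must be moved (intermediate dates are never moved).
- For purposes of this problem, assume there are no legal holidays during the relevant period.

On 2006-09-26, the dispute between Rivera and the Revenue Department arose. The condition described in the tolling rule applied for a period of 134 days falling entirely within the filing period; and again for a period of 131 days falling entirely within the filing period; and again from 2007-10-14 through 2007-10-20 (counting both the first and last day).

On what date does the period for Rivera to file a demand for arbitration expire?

15 months after 2006-09-26 is December 26, 2007.
Tolling adds 134 days: December 26, 2007 + 134 days = May 8, 2008.
Tolling adds 131 days: May 8, 2008 + 131 days = September 16, 2008.
From October 14, 2007 through October 20, 2007 inclusive is 7 days; tolling adds 7 days: September 16, 2008 + 7 days = September 23, 2008.
September 23, 2008 is a Tuesday and not a legal holiday, so no extension applies.

September 23, 2008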